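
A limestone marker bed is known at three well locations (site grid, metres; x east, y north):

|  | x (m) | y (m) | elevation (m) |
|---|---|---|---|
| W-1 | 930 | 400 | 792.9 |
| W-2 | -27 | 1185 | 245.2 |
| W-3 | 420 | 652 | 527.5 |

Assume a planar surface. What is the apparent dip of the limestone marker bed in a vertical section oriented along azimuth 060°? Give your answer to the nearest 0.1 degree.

Two edge vectors: W-1→W-2 = (-957, 785, -547.7), W-1→W-3 = (-510, 252, -265.4).
Normal n = (W-1→W-2) × (W-1→W-3) = (-70318.6, 25339.2, 159186).
So ∂z/∂x = −n_x/n_z = 0.44174 and ∂z/∂y = −n_y/n_z = −0.15918.
Unit vector along 060° is (sin 60°, cos 60°) = (0.8660, 0.5000).
Slope in that direction = a·(0.8660) + b·(0.5000) = 0.30297.
Apparent dip = arctan|0.30297| = 16.9° (true dip is 25.2°, so apparent ≤ true as expected).

16.9°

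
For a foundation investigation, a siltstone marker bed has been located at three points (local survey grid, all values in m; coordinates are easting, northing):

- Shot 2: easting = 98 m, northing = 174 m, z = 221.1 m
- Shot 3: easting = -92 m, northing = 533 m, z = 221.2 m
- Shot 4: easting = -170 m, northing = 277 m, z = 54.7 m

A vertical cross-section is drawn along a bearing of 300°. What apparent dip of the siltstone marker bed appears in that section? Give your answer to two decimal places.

Two edge vectors: Shot 2→Shot 3 = (-190, 359, 0.1), Shot 2→Shot 4 = (-268, 103, -166.4).
Normal n = (Shot 2→Shot 3) × (Shot 2→Shot 4) = (-59747.9, -31642.8, 76642).
So ∂z/∂easting = −n_x/n_z = 0.77957 and ∂z/∂northing = −n_y/n_z = 0.41287.
Unit vector along 300° is (sin 300°, cos 300°) = (-0.8660, 0.5000).
Slope in that direction = a·(-0.8660) + b·(0.5000) = −0.46870.
Apparent dip = arctan|0.46870| = 25.11° (true dip is 41.4°, so apparent ≤ true as expected).

25.11°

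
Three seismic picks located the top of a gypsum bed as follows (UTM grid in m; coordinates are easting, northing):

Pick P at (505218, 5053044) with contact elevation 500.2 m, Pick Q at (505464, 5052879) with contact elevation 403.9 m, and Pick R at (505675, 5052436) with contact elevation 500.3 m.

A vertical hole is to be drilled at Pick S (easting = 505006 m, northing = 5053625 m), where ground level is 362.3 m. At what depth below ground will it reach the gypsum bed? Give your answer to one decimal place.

Two edge vectors: Pick P→Pick Q = (246, -165, -96.3), Pick P→Pick R = (457, -608, 0.1).
Normal n = (Pick P→Pick Q) × (Pick P→Pick R) = (-58566.9, -44033.7, -74163).
So ∂z/∂easting = −n_x/n_z = −0.789705109 and ∂z/∂northing = −n_y/n_z = −0.593742163.
Intercept c from Pick P: 500.2 + 398973.24 + 3000205.27 = 3399678.71.
At (505006, 5053625): z_contact = −398805.82 − 3000550.24 + 3399678.71 = 322.65 m.
Depth below ground = 362.3 − 322.65 = 39.6 m.

39.6 m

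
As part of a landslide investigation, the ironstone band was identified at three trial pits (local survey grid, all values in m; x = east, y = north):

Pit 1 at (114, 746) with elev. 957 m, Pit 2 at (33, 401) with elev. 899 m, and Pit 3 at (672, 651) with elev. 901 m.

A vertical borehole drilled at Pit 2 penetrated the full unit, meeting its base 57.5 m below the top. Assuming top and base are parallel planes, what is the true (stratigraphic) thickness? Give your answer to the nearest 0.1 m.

Let the plane be z = a·x + b·y + c.
Pit 2−Pit 1: −81a − 345b = −58;  Pit 3−Pit 1: 558a − 95b = −56.
Solving gives a = −0.06898, b = 0.18431.
|∇z| = √(a²+b²) = 0.19680, so dip δ = arctan(0.19680) = 11.13°.
True thickness = vertical thickness × cos δ = 57.5 × cos 11.13° = 56.4 m.

56.4 m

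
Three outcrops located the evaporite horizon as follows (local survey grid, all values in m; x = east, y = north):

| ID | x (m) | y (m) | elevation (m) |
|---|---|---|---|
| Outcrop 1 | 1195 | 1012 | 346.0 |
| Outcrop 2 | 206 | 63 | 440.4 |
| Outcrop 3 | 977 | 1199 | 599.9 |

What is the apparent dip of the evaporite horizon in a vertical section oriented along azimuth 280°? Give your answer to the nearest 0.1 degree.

36.9°

Two edge vectors: Outcrop 1→Outcrop 2 = (-989, -949, 94.4), Outcrop 1→Outcrop 3 = (-218, 187, 253.9).
Normal n = (Outcrop 1→Outcrop 2) × (Outcrop 1→Outcrop 3) = (-258603.9, 230527.9, -391825).
So ∂z/∂x = −n_x/n_z = −0.66000 and ∂z/∂y = −n_y/n_z = 0.58834.
Unit vector along 280° is (sin 280°, cos 280°) = (-0.9848, 0.1736).
Slope in that direction = a·(-0.9848) + b·(0.1736) = 0.75214.
Apparent dip = arctan|0.75214| = 36.9° (true dip is 41.5°, so apparent ≤ true as expected).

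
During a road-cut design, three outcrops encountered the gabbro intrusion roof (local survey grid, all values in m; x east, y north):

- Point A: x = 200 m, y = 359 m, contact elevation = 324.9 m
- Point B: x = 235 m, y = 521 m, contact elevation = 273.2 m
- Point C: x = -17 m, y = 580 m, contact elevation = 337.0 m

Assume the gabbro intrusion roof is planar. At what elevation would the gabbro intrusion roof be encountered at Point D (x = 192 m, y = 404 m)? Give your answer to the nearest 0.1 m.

Let the plane be z = a·x + b·y + c.
Point B−Point A: 35a + 162b = −51.7;  Point C−Point A: −217a + 221b = 12.1.
Solving gives a = −0.31211, b = −0.25171.
Then c = 324.9 − a·200 − b·359 = 477.68.
At (192, 404): z = −59.9 − 101.7 + 477.68 = 316.1 m.

316.1 m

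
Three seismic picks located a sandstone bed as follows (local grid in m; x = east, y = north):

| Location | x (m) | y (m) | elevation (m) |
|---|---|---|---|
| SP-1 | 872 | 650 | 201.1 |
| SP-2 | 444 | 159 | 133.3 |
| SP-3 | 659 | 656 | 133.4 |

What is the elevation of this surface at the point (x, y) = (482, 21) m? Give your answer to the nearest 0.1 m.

Two edge vectors: SP-1→SP-2 = (-428, -491, -67.8), SP-1→SP-3 = (-213, 6, -67.7).
Normal n = (SP-1→SP-2) × (SP-1→SP-3) = (33647.5, -14534.2, -107151).
So ∂z/∂x = −n_x/n_z = 0.31402 and ∂z/∂y = −n_y/n_z = −0.13564.
Intercept c from SP-1: 201.1 − 273.82 + 88.17 = 15.44.
At (482, 21): z = 151.4 − 2.8 + 15.44 = 164.0 m.

164.0 m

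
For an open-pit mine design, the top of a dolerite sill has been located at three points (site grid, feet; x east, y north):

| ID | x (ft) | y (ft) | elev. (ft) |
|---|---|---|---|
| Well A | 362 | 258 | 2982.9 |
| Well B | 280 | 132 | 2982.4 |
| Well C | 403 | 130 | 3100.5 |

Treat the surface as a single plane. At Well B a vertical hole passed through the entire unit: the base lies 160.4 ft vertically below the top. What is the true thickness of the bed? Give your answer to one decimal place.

106.2 ft

Two edge vectors: Well A→Well B = (-82, -126, -0.5), Well A→Well C = (41, -128, 117.6).
Normal n = (Well A→Well B) × (Well A→Well C) = (-14881.6, 9622.7, 15662).
So ∂z/∂x = −n_x/n_z = 0.95017 and ∂z/∂y = −n_y/n_z = −0.61440.
|∇z| = √(a²+b²) = 1.13151, so dip δ = arctan(1.13151) = 48.53°.
True thickness = vertical thickness × cos δ = 160.4 × cos 48.53° = 106.2 ft.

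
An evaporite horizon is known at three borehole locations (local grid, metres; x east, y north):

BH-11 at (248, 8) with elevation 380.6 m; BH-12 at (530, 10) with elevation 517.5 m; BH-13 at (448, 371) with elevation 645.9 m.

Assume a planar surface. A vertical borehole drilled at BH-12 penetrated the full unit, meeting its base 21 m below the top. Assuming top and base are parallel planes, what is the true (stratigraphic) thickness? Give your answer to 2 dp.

17.45 m

Let the plane be z = a·x + b·y + c.
BH-12−BH-11: 282a + 2b = 136.9;  BH-13−BH-11: 200a + 363b = 265.3.
Solving gives a = 0.48216, b = 0.46520.
|∇z| = √(a²+b²) = 0.66999, so dip δ = arctan(0.66999) = 33.82°.
True thickness = vertical thickness × cos δ = 21 × cos 33.82° = 17.45 m.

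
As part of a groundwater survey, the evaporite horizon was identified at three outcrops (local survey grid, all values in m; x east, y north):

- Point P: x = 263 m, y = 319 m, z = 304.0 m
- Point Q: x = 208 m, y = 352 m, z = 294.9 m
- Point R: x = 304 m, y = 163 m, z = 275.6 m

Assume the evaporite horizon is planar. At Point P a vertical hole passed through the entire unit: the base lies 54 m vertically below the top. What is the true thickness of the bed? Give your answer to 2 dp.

Two edge vectors: Point P→Point Q = (-55, 33, -9.1), Point P→Point R = (41, -156, -28.4).
Normal n = (Point P→Point Q) × (Point P→Point R) = (-2356.8, -1935.1, 7227).
So ∂z/∂x = −n_x/n_z = 0.32611 and ∂z/∂y = −n_y/n_z = 0.26776.
|∇z| = √(a²+b²) = 0.42195, so dip δ = arctan(0.42195) = 22.88°.
True thickness = vertical thickness × cos δ = 54 × cos 22.88° = 49.75 m.

49.75 m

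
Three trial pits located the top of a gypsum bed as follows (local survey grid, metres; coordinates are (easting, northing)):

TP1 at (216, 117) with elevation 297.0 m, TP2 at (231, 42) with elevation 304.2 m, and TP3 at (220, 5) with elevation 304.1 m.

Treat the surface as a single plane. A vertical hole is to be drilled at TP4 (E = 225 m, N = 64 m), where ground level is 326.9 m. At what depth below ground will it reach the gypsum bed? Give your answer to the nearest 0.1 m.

Two edge vectors: TP1→TP2 = (15, -75, 7.2), TP1→TP3 = (4, -112, 7.1).
Normal n = (TP1→TP2) × (TP1→TP3) = (273.9, -77.7, -1380).
So ∂z/∂E = −n_x/n_z = 0.19848 and ∂z/∂N = −n_y/n_z = −0.05630.
Intercept c from TP1: 297 − 42.87 + 6.59 = 260.72.
At (225, 64): z_contact = 44.66 − 3.60 + 260.72 = 301.77 m.
Depth below ground = 326.9 − 301.77 = 25.1 m.

25.1 m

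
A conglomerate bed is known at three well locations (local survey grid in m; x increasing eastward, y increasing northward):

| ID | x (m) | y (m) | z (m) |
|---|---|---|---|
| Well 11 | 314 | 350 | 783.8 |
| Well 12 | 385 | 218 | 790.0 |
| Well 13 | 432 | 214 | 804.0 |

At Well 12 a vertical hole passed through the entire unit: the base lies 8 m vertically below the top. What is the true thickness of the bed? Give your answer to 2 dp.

7.60 m

Two edge vectors: Well 11→Well 12 = (71, -132, 6.2), Well 11→Well 13 = (118, -136, 20.2).
Normal n = (Well 11→Well 12) × (Well 11→Well 13) = (-1823.2, -702.6, 5920).
So ∂z/∂x = −n_x/n_z = 0.30797 and ∂z/∂y = −n_y/n_z = 0.11868.
|∇z| = √(a²+b²) = 0.33005, so dip δ = arctan(0.33005) = 18.27°.
True thickness = vertical thickness × cos δ = 8 × cos 18.27° = 7.60 m.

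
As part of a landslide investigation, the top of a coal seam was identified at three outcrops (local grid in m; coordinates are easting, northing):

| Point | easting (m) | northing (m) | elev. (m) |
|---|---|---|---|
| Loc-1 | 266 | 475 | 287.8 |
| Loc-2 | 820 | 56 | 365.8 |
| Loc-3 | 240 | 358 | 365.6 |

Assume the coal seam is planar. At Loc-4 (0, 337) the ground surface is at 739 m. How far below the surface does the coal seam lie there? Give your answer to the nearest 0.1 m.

286.5 m

Two edge vectors: Loc-1→Loc-2 = (554, -419, 78), Loc-1→Loc-3 = (-26, -117, 77.8).
Normal n = (Loc-1→Loc-2) × (Loc-1→Loc-3) = (-23472.2, -45129.2, -75712).
So ∂z/∂easting = −n_x/n_z = −0.31002 and ∂z/∂northing = −n_y/n_z = −0.59606.
Intercept c from Loc-1: 287.8 + 82.47 + 283.13 = 653.40.
At (0, 337): z_contact = 0.00 − 200.87 + 653.40 = 452.52 m.
Depth below ground = 739 − 452.52 = 286.5 m.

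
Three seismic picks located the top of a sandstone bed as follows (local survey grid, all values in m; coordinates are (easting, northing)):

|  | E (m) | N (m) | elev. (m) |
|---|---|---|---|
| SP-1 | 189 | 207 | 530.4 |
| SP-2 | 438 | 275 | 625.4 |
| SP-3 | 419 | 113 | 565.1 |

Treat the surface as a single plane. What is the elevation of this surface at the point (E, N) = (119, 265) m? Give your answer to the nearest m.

530 m

Two edge vectors: SP-1→SP-2 = (249, 68, 95), SP-1→SP-3 = (230, -94, 34.7).
Normal n = (SP-1→SP-2) × (SP-1→SP-3) = (11289.6, 13209.7, -39046).
So ∂z/∂E = −n_x/n_z = 0.28914 and ∂z/∂N = −n_y/n_z = 0.33831.
Intercept c from SP-1: 530.4 − 54.65 − 70.03 = 405.72.
At (119, 265): z = 34.4 + 89.7 + 405.72 = 529.8 m.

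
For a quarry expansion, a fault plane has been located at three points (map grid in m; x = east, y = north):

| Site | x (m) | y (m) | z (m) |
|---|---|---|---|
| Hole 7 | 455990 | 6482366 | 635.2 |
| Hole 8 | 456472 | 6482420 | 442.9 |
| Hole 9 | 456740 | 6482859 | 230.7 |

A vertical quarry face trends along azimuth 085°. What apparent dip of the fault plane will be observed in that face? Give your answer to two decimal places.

Two edge vectors: Hole 7→Hole 8 = (482, 54, -192.3), Hole 7→Hole 9 = (750, 493, -404.5).
Normal n = (Hole 7→Hole 8) × (Hole 7→Hole 9) = (72960.9, 50744, 197126).
So ∂z/∂x = −n_x/n_z = −0.37012 and ∂z/∂y = −n_y/n_z = −0.25742.
Unit vector along 085° is (sin 85°, cos 85°) = (0.9962, 0.0872).
Slope in that direction = a·(0.9962) + b·(0.0872) = −0.39115.
Apparent dip = arctan|0.39115| = 21.36° (true dip is 24.3°, so apparent ≤ true as expected).

21.36°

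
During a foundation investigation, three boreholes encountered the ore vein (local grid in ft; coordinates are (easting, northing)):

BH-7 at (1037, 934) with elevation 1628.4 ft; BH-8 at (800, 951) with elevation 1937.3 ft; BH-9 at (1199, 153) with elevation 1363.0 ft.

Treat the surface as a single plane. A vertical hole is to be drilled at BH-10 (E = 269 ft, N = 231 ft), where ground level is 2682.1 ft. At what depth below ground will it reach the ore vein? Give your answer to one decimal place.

Two edge vectors: BH-7→BH-8 = (-237, 17, 308.9), BH-7→BH-9 = (162, -781, -265.4).
Normal n = (BH-7→BH-8) × (BH-7→BH-9) = (236739.1, -12858, 182343).
So ∂z/∂E = −n_x/n_z = −1.298317 and ∂z/∂N = −n_y/n_z = 0.070515.
Intercept c from BH-7: 1628.4 + 1346.36 − 65.86 = 2908.89.
At (269, 231): z_contact = −349.25 + 16.29 + 2908.89 = 2575.94 ft.
Depth below ground = 2682.1 − 2575.94 = 106.2 ft.

106.2 ft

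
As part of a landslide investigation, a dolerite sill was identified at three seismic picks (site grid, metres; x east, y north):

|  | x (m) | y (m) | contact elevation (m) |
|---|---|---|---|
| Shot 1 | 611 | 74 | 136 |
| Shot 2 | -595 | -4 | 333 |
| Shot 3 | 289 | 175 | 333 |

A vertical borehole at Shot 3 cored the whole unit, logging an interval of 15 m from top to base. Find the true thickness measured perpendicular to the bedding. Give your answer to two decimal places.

9.56 m

Two edge vectors: Shot 1→Shot 2 = (-1206, -78, 197), Shot 1→Shot 3 = (-322, 101, 197).
Normal n = (Shot 1→Shot 2) × (Shot 1→Shot 3) = (-35263, 174148, -146922).
So ∂z/∂x = −n_x/n_z = −0.24001 and ∂z/∂y = −n_y/n_z = 1.18531.
|∇z| = √(a²+b²) = 1.20936, so dip δ = arctan(1.20936) = 50.41°.
True thickness = vertical thickness × cos δ = 15 × cos 50.41° = 9.56 m.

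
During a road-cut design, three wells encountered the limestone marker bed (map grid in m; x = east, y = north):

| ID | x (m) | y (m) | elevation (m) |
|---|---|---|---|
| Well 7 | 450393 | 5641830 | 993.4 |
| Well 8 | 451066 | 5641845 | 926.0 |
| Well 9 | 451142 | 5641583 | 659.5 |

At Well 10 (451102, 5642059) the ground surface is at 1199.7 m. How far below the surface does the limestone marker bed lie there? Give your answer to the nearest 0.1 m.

Two edge vectors: Well 7→Well 8 = (673, 15, -67.4), Well 7→Well 9 = (749, -247, -333.9).
Normal n = (Well 7→Well 8) × (Well 7→Well 9) = (-21656.3, 174232.1, -177466).
So ∂z/∂x = −n_x/n_z = −0.122030699 and ∂z/∂y = −n_y/n_z = 0.981777355.
Intercept c from Well 7: 993.4 + 54961.77 − 5539020.93 = −5483065.76.
At (451102, 5642059): z_contact = −55048.29 + 5539245.76 − 5483065.76 = 1131.71 m.
Depth below ground = 1199.7 − 1131.71 = 68.0 m.

68.0 m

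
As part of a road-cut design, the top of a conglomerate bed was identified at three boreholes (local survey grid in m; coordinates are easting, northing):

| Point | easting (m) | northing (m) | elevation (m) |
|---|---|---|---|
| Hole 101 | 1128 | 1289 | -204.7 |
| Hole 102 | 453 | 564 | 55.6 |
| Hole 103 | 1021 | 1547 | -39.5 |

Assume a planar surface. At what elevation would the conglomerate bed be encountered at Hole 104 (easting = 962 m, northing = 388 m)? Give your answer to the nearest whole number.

Let the plane be z = a·easting + b·northing + c.
Hole 102−Hole 101: −675a − 725b = 260.3;  Hole 103−Hole 101: −107a + 258b = 165.2.
Solving gives a = −0.74259, b = 0.33234.
Then c = -204.7 − a·1128 − b·1289 = 204.55.
At (962, 388): z = −714.4 + 128.9 + 204.55 = -380.9 m.

-381 m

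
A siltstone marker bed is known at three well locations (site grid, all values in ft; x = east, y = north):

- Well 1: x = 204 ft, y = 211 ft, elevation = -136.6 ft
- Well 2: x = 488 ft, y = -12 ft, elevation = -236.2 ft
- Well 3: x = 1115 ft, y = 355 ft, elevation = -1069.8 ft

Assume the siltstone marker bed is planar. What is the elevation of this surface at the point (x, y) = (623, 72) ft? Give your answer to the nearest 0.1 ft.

Let the plane be z = a·x + b·y + c.
Well 2−Well 1: 284a − 223b = −99.6;  Well 3−Well 1: 911a + 144b = −933.2.
Solving gives a = −0.911481, b = −0.714173.
Then c = -136.6 − a·204 − b·211 = 200.03.
At (623, 72): z = −567.9 − 51.4 + 200.03 = -419.2 ft.

-419.2 ft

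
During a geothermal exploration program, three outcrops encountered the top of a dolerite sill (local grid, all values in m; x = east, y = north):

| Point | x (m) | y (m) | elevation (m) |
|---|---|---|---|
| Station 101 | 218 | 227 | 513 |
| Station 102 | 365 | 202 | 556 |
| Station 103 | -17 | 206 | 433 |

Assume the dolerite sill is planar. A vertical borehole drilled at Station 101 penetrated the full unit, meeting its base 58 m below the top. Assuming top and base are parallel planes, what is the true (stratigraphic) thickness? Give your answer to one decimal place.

Let the plane be z = a·x + b·y + c.
Station 102−Station 101: 147a − 25b = 43;  Station 103−Station 101: −235a − 21b = −80.
Solving gives a = 0.32392, b = 0.18467.
|∇z| = √(a²+b²) = 0.37287, so dip δ = arctan(0.37287) = 20.45°.
True thickness = vertical thickness × cos δ = 58 × cos 20.45° = 54.3 m.

54.3 m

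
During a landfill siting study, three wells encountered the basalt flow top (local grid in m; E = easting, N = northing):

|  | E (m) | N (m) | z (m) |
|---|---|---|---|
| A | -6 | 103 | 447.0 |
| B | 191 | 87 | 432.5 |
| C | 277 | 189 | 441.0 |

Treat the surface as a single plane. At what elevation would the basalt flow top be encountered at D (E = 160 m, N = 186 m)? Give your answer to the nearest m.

Let the plane be z = a·E + b·N + c.
B−A: 197a − 16b = −14.5;  C−A: 283a + 86b = −6.
Solving gives a = −0.06255, b = 0.13607.
Then c = 447 − a·-6 − b·103 = 432.61.
At (160, 186): z = −10.0 + 25.3 + 432.61 = 447.9 m.

448 m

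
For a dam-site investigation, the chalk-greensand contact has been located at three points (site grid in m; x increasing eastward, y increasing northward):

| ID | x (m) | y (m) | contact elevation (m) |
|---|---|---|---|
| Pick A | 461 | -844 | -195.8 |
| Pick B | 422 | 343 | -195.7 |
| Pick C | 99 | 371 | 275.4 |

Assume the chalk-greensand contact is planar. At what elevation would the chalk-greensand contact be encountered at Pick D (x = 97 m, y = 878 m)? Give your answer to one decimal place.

254.0 m

Let the plane be z = a·x + b·y + c.
Pick B−Pick A: −39a + 1187b = 0.1;  Pick C−Pick A: −362a + 1215b = 471.2.
Solving gives a = −1.46267, b = −0.04797.
Then c = -195.8 − a·461 − b·-844 = 438.00.
At (97, 878): z = −141.9 − 42.1 + 438.00 = 254.0 m.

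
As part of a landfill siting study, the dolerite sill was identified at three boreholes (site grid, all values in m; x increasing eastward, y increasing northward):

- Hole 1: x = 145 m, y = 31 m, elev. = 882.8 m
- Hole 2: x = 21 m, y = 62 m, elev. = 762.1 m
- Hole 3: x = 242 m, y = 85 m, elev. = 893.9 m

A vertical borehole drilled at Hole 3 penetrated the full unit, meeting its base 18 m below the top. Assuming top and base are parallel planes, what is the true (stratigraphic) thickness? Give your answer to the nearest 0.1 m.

Two edge vectors: Hole 1→Hole 2 = (-124, 31, -120.7), Hole 1→Hole 3 = (97, 54, 11.1).
Normal n = (Hole 1→Hole 2) × (Hole 1→Hole 3) = (6861.9, -10331.5, -9703).
So ∂z/∂x = −n_x/n_z = 0.70719 and ∂z/∂y = −n_y/n_z = −1.06477.
|∇z| = √(a²+b²) = 1.27823, so dip δ = arctan(1.27823) = 51.96°.
True thickness = vertical thickness × cos δ = 18 × cos 51.96° = 11.1 m.

11.1 m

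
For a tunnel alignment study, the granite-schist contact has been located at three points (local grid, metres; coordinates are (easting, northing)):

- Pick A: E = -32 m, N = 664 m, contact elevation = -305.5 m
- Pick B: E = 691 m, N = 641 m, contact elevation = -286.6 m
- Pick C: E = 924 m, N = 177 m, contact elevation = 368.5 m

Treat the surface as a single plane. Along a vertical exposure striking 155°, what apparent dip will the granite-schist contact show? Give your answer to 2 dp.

52.01°

Two edge vectors: Pick A→Pick B = (723, -23, 18.9), Pick A→Pick C = (956, -487, 674).
Normal n = (Pick A→Pick B) × (Pick A→Pick C) = (-6297.7, -469233.6, -330113).
So ∂z/∂E = −n_x/n_z = −0.01908 and ∂z/∂N = −n_y/n_z = −1.42143.
Unit vector along 155° is (sin 155°, cos 155°) = (0.4226, -0.9063).
Slope in that direction = a·(0.4226) + b·(-0.9063) = 1.28019.
Apparent dip = arctan|1.28019| = 52.01° (true dip is 54.9°, so apparent ≤ true as expected).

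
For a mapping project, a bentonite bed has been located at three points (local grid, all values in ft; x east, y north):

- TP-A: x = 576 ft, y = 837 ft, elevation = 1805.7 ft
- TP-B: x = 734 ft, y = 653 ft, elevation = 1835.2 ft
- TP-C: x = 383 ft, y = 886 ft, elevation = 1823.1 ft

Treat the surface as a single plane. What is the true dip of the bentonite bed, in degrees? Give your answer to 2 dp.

19.14°

Two edge vectors: TP-A→TP-B = (158, -184, 29.5), TP-A→TP-C = (-193, 49, 17.4).
Normal n = (TP-A→TP-B) × (TP-A→TP-C) = (-4647.1, -8442.7, -27770).
So ∂z/∂x = −n_x/n_z = −0.16734 and ∂z/∂y = −n_y/n_z = −0.30402.
Gradient magnitude |∇z| = √(a² + b²) = √(0.02800 + 0.09243) = 0.34703.
True dip = arctan(0.34703) = 19.14°, dipping toward NNE (azimuth ≈ 029°).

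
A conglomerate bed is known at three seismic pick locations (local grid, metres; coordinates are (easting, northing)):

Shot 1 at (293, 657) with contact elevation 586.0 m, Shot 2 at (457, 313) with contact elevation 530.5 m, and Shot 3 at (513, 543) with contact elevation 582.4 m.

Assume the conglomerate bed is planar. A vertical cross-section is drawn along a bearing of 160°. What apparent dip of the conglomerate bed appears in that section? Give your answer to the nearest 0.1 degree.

9.2°

Two edge vectors: Shot 1→Shot 2 = (164, -344, -55.5), Shot 1→Shot 3 = (220, -114, -3.6).
Normal n = (Shot 1→Shot 2) × (Shot 1→Shot 3) = (-5088.6, -11619.6, 56984).
So ∂z/∂E = −n_x/n_z = 0.08930 and ∂z/∂N = −n_y/n_z = 0.20391.
Unit vector along 160° is (sin 160°, cos 160°) = (0.3420, -0.9397).
Slope in that direction = a·(0.3420) + b·(-0.9397) = −0.16107.
Apparent dip = arctan|0.16107| = 9.2° (true dip is 12.5°, so apparent ≤ true as expected).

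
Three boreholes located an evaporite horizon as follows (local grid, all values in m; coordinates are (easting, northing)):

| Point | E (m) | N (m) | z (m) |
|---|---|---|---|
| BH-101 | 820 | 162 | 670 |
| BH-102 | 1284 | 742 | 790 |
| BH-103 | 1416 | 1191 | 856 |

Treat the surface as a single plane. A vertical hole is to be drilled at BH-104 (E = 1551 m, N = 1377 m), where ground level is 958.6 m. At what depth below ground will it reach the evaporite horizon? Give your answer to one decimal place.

Two edge vectors: BH-101→BH-102 = (464, 580, 120), BH-101→BH-103 = (596, 1029, 186).
Normal n = (BH-101→BH-102) × (BH-101→BH-103) = (-15600, -14784, 131776).
So ∂z/∂E = −n_x/n_z = 0.118383 and ∂z/∂N = −n_y/n_z = 0.112190.
Intercept c from BH-101: 670 − 97.07 − 18.17 = 554.75.
At (1551, 1377): z_contact = 183.61 + 154.49 + 554.75 = 892.85 m.
Depth below ground = 958.6 − 892.85 = 65.8 m.

65.8 m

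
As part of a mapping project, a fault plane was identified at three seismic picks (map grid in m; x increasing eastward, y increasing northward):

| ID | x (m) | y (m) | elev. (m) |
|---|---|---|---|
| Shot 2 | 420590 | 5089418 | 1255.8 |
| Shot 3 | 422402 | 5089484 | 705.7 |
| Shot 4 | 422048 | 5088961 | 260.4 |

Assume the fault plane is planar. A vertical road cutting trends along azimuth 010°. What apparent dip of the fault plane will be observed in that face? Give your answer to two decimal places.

Let the plane be z = a·x + b·y + c.
Shot 3−Shot 2: 1812a + 66b = −550.1;  Shot 4−Shot 2: 1458a − 457b = −995.4.
Solving gives a = −0.34306, b = 1.08364.
Unit vector along 010° is (sin 10°, cos 10°) = (0.1736, 0.9848).
Slope in that direction = a·(0.1736) + b·(0.9848) = 1.00760.
Apparent dip = arctan|1.00760| = 45.22° (true dip is 48.7°, so apparent ≤ true as expected).

45.22°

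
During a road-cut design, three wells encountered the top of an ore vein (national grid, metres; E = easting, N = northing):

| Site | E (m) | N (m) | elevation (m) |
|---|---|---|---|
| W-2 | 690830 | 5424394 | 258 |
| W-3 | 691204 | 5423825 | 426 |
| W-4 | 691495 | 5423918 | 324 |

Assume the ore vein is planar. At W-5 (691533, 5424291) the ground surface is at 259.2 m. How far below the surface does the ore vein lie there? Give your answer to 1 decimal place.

Two edge vectors: W-2→W-3 = (374, -569, 168), W-2→W-4 = (665, -476, 66).
Normal n = (W-2→W-3) × (W-2→W-4) = (42414, 87036, 200361).
So ∂z/∂E = −n_x/n_z = −0.211687903 and ∂z/∂N = −n_y/n_z = −0.434395915.
Intercept c from W-2: 258 + 146240.35 + 2356334.60 = 2502832.95.
At (691533, 5424291): z_contact = −146389.17 − 2356289.85 + 2502832.95 = 153.93 m.
Depth below ground = 259.2 − 153.93 = 105.3 m.

105.3 m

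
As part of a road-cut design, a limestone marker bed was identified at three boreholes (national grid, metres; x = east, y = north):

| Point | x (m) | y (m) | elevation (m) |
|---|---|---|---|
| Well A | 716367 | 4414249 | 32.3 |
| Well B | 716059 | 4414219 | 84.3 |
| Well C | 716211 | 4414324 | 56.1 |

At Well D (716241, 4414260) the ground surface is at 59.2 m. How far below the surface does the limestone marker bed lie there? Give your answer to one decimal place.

Let the plane be z = a·x + b·y + c.
Well B−Well A: −308a − 30b = 52;  Well C−Well A: −156a + 75b = 23.8.
Solving gives a = −0.166090713, b = −0.028135349.
Then c = 32.3 − a·716367 − b·4414249 = 243210.64.
At (716241, 4414260): z_contact = −118960.98 − 124196.75 + 243210.64 = 52.92 m.
Depth below ground = 59.2 − 52.92 = 6.3 m.

6.3 m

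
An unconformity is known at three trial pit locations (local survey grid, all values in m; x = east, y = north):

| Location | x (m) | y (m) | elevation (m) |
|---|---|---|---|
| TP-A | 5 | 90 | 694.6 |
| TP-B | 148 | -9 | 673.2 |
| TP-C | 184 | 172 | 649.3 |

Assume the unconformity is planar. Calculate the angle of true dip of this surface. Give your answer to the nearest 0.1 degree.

Two edge vectors: TP-A→TP-B = (143, -99, -21.4), TP-A→TP-C = (179, 82, -45.3).
Normal n = (TP-A→TP-B) × (TP-A→TP-C) = (6239.5, 2647.3, 29447).
So ∂z/∂x = −n_x/n_z = −0.21189 and ∂z/∂y = −n_y/n_z = −0.08990.
Gradient magnitude |∇z| = √(a² + b²) = √(0.04490 + 0.00808) = 0.23017.
True dip = arctan(0.23017) = 13.0°, dipping toward ENE (azimuth ≈ 067°).

13.0°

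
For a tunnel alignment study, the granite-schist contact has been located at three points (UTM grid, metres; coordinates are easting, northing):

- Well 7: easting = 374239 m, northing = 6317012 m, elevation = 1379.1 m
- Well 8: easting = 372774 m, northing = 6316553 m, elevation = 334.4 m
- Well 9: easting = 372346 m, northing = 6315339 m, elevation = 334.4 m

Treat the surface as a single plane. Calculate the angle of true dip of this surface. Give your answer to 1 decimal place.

40.4°

Let the plane be z = a·easting + b·northing + c.
Well 8−Well 7: −1465a − 459b = −1044.7;  Well 9−Well 7: −1893a − 1673b = −1044.7.
Solving gives a = 0.80166, b = −0.28263.
Gradient magnitude |∇z| = √(a² + b²) = √(0.64265 + 0.07988) = 0.85002.
True dip = arctan(0.85002) = 40.4°, dipping toward WNW (azimuth ≈ 289°).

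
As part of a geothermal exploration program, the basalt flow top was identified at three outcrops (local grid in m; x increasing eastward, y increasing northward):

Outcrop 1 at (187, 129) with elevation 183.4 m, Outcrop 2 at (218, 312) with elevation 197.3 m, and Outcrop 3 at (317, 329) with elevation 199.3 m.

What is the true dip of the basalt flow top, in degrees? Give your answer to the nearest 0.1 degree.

Let the plane be z = a·x + b·y + c.
Outcrop 2−Outcrop 1: 31a + 183b = 13.9;  Outcrop 3−Outcrop 1: 130a + 200b = 15.9.
Solving gives a = 0.00737, b = 0.07471.
Gradient magnitude |∇z| = √(a² + b²) = √(0.00005 + 0.00558) = 0.07507.
True dip = arctan(0.07507) = 4.3°, dipping toward S (azimuth ≈ 186°).

4.3°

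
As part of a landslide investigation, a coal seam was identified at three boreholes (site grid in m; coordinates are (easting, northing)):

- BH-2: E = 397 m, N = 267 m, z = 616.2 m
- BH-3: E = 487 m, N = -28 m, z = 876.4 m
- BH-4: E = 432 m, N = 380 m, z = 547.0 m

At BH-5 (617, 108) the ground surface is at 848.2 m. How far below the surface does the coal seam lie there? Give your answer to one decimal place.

Let the plane be z = a·E + b·N + c.
BH-3−BH-2: 90a − 295b = 260.2;  BH-4−BH-2: 35a + 113b = −69.2.
Solving gives a = 0.43858, b = −0.74823.
Then c = 616.2 − a·397 − b·267 = 641.86.
At (617, 108): z_contact = 270.60 − 80.81 + 641.86 = 831.66 m.
Depth below ground = 848.2 − 831.66 = 16.5 m.

16.5 m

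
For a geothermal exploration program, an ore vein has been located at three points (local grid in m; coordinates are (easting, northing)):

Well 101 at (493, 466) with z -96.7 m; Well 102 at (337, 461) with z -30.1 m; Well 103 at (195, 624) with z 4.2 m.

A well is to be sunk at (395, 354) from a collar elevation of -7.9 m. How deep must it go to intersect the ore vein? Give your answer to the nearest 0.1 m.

Two edge vectors: Well 101→Well 102 = (-156, -5, 66.6), Well 101→Well 103 = (-298, 158, 100.9).
Normal n = (Well 101→Well 102) × (Well 101→Well 103) = (-11027.3, -4106.4, -26138).
So ∂z/∂E = −n_x/n_z = −0.42189 and ∂z/∂N = −n_y/n_z = −0.15710.
Intercept c from Well 101: -96.7 + 207.99 + 73.21 = 184.50.
At (395, 354): z_contact = −166.65 − 55.62 + 184.50 = -37.76 m.
Depth below ground = -7.9 − (-37.76) = 29.9 m.

29.9 m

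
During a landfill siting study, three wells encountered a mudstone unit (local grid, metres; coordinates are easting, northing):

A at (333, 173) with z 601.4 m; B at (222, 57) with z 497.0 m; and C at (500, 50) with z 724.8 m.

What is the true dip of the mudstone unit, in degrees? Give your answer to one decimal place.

39.7°

Two edge vectors: A→B = (-111, -116, -104.4), A→C = (167, -123, 123.4).
Normal n = (A→B) × (A→C) = (-27155.6, -3737.4, 33025).
So ∂z/∂easting = −n_x/n_z = 0.82227 and ∂z/∂northing = −n_y/n_z = 0.11317.
Gradient magnitude |∇z| = √(a² + b²) = √(0.67613 + 0.01281) = 0.83003.
True dip = arctan(0.83003) = 39.7°, dipping toward W (azimuth ≈ 262°).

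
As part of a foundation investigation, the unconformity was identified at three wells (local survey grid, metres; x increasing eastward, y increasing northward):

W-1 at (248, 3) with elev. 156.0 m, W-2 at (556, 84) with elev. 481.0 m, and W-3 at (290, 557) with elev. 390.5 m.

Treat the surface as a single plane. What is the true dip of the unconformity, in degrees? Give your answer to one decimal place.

45.7°

Two edge vectors: W-1→W-2 = (308, 81, 325), W-1→W-3 = (42, 554, 234.5).
Normal n = (W-1→W-2) × (W-1→W-3) = (-161055.5, -58576, 167230).
So ∂z/∂x = −n_x/n_z = 0.96308 and ∂z/∂y = −n_y/n_z = 0.35027.
Gradient magnitude |∇z| = √(a² + b²) = √(0.92752 + 0.12269) = 1.02480.
True dip = arctan(1.02480) = 45.7°, dipping toward WSW (azimuth ≈ 250°).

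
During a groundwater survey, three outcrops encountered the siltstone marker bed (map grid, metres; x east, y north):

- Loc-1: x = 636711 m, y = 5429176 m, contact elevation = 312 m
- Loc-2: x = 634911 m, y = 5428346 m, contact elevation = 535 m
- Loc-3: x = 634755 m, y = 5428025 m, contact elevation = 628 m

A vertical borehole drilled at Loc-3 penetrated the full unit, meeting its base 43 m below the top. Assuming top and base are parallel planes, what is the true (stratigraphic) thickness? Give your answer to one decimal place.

41.2 m

Let the plane be z = a·x + b·y + c.
Loc-2−Loc-1: −1800a − 830b = 223;  Loc-3−Loc-1: −1956a − 1151b = 316.
Solving gives a = 0.01251, b = −0.29580.
|∇z| = √(a²+b²) = 0.29606, so dip δ = arctan(0.29606) = 16.49°.
True thickness = vertical thickness × cos δ = 43 × cos 16.49° = 41.2 m.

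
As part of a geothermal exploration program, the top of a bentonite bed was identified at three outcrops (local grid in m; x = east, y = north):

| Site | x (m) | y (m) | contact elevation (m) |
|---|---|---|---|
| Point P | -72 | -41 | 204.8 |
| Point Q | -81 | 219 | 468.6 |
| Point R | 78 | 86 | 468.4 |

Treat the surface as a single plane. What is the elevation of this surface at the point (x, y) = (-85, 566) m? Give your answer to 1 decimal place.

827.7 m

Let the plane be z = a·x + b·y + c.
Point Q−Point P: −9a + 260b = 263.8;  Point R−Point P: 150a + 127b = 263.6.
Solving gives a = 0.87272, b = 1.04482.
Then c = 204.8 − a·-72 − b·-41 = 310.47.
At (-85, 566): z = −74.2 + 591.4 + 310.47 = 827.7 m.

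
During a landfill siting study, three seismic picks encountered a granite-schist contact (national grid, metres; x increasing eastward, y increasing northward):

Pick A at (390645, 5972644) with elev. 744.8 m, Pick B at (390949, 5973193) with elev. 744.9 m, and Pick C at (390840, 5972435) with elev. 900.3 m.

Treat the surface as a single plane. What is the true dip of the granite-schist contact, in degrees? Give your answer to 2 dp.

Let the plane be z = a·x + b·y + c.
Pick B−Pick A: 304a + 549b = 0.1;  Pick C−Pick A: 195a − 209b = 155.5.
Solving gives a = 0.50056, b = −0.27699.
Gradient magnitude |∇z| = √(a² + b²) = √(0.25056 + 0.07673) = 0.57209.
True dip = arctan(0.57209) = 29.77°, dipping toward WNW (azimuth ≈ 299°).

29.77°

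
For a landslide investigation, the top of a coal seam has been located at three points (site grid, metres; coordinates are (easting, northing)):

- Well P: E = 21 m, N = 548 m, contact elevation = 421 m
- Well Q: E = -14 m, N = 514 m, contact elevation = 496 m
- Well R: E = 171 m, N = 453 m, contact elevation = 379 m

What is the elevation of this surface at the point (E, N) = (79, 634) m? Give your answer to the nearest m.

Let the plane be z = a·E + b·N + c.
Well Q−Well P: −35a − 34b = 75;  Well R−Well P: 150a − 95b = −42.
Solving gives a = −1.01519, b = −1.16083.
Then c = 421 − a·21 − b·548 = 1078.45.
At (79, 634): z = −80.2 − 736.0 + 1078.45 = 262.3 m.

262 m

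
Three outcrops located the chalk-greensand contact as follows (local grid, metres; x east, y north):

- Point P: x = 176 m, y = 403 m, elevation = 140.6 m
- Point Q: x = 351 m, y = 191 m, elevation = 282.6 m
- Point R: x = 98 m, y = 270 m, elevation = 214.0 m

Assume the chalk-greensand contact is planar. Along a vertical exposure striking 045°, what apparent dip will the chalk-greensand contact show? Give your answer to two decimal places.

20.09°

Two edge vectors: Point P→Point Q = (175, -212, 142), Point P→Point R = (-78, -133, 73.4).
Normal n = (Point P→Point Q) × (Point P→Point R) = (3325.2, -23921, -39811).
So ∂z/∂x = −n_x/n_z = 0.08352 and ∂z/∂y = −n_y/n_z = −0.60086.
Unit vector along 045° is (sin 45°, cos 45°) = (0.7071, 0.7071).
Slope in that direction = a·(0.7071) + b·(0.7071) = −0.36581.
Apparent dip = arctan|0.36581| = 20.09° (true dip is 31.2°, so apparent ≤ true as expected).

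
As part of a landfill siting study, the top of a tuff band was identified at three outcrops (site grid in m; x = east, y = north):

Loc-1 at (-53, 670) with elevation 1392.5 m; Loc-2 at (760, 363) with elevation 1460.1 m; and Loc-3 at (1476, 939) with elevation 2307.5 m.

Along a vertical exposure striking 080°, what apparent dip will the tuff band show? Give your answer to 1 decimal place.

Let the plane be z = a·x + b·y + c.
Loc-2−Loc-1: 813a − 307b = 67.6;  Loc-3−Loc-1: 1529a + 269b = 915.
Solving gives a = 0.43466, b = 0.93087.
Unit vector along 080° is (sin 80°, cos 80°) = (0.9848, 0.1736).
Slope in that direction = a·(0.9848) + b·(0.1736) = 0.58970.
Apparent dip = arctan|0.58970| = 30.5° (true dip is 45.8°, so apparent ≤ true as expected).

30.5°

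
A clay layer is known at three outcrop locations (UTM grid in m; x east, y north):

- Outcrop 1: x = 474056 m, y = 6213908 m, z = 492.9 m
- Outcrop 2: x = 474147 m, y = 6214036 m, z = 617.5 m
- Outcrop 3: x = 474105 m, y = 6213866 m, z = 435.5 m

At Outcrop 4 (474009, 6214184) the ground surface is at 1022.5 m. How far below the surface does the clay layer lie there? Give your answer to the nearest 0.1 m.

210.0 m

Two edge vectors: Outcrop 1→Outcrop 2 = (91, 128, 124.6), Outcrop 1→Outcrop 3 = (49, -42, -57.4).
Normal n = (Outcrop 1→Outcrop 2) × (Outcrop 1→Outcrop 3) = (-2114, 11328.8, -10094).
So ∂z/∂x = −n_x/n_z = −0.209431345 and ∂z/∂y = −n_y/n_z = 1.122330097.
Intercept c from Outcrop 1: 492.9 + 99282.19 − 6974055.97 = −6874280.88.
At (474009, 6214184): z_contact = −99272.34 + 6974365.73 − 6874280.88 = 812.51 m.
Depth below ground = 1022.5 − 812.51 = 210.0 m.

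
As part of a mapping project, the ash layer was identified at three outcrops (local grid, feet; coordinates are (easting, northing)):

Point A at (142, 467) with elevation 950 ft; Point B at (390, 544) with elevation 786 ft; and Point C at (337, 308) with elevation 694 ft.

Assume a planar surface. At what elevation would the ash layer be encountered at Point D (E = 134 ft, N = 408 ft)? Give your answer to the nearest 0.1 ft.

Two edge vectors: Point A→Point B = (248, 77, -164), Point A→Point C = (195, -159, -256).
Normal n = (Point A→Point B) × (Point A→Point C) = (-45788, 31508, -54447).
So ∂z/∂E = −n_x/n_z = −0.84096 and ∂z/∂N = −n_y/n_z = 0.57869.
Intercept c from Point A: 950 + 119.42 − 270.25 = 799.17.
At (134, 408): z = −112.7 + 236.1 + 799.17 = 922.6 ft.

922.6 ft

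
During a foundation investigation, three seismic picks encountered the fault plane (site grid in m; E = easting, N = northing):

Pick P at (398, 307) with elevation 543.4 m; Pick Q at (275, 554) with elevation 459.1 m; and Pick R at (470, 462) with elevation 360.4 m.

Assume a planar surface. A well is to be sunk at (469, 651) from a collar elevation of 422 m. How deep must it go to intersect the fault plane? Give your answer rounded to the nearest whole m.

Two edge vectors: Pick P→Pick Q = (-123, 247, -84.3), Pick P→Pick R = (72, 155, -183).
Normal n = (Pick P→Pick Q) × (Pick P→Pick R) = (-32134.5, -28578.6, -36849).
So ∂z/∂E = −n_x/n_z = −0.87206 and ∂z/∂N = −n_y/n_z = −0.77556.
Intercept c from Pick P: 543.4 + 347.08 + 238.10 = 1128.58.
At (469, 651): z_contact = −409.0 − 504.9 + 1128.58 = 214.7 m.
Depth below ground = 422 − 214.7 = 207 m.

207 m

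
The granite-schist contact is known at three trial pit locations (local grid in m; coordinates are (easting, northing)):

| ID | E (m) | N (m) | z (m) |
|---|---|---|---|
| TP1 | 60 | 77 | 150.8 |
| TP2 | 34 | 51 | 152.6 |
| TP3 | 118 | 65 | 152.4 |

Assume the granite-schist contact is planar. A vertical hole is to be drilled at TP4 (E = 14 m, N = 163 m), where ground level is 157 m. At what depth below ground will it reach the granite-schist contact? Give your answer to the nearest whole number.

Let the plane be z = a·E + b·N + c.
TP2−TP1: −26a − 26b = 1.8;  TP3−TP1: 58a − 12b = 1.6.
Solving gives a = 0.01099, b = −0.08022.
Then c = 150.8 − a·60 − b·77 = 156.32.
At (14, 163): z_contact = 0.2 − 13.1 + 156.32 = 143.4 m.
Depth below ground = 157 − 143.4 = 14 m.

14 m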